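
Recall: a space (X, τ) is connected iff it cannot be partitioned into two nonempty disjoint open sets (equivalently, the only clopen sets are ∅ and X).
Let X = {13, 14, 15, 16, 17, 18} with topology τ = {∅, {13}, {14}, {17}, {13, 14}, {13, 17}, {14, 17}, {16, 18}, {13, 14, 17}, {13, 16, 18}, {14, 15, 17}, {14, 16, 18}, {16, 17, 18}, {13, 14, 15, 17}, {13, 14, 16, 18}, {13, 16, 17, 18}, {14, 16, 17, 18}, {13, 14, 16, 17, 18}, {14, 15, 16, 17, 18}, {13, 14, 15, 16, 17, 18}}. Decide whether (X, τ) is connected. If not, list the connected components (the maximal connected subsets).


(X, τ) is disconnected; components = [{13}, {16, 18}, {14, 15, 17}].

Find clopen sets (U ∈ τ with X ∖ U ∈ τ):
  U = ∅, X ∖ U = {13, 14, 15, 16, 17, 18} — both open, so U is clopen.
  U = {13}, X ∖ U = {14, 15, 16, 17, 18} — both open, so U is clopen.
  U = {16, 18}, X ∖ U = {13, 14, 15, 17} — both open, so U is clopen.
  U = {13, 16, 18}, X ∖ U = {14, 15, 17} — both open, so U is clopen.
  U = {14, 15, 17}, X ∖ U = {13, 16, 18} — both open, so U is clopen.
  U = {13, 14, 15, 17}, X ∖ U = {16, 18} — both open, so U is clopen.
  U = {14, 15, 16, 17, 18}, X ∖ U = {13} — both open, so U is clopen.
  U = {13, 14, 15, 16, 17, 18}, X ∖ U = ∅ — both open, so U is clopen.
Nontrivial clopen(s) exist: e.g. {14, 15, 16, 17, 18}. So (X, τ) is disconnected.
Compute connected components by grouping points that agree on all clopens:
  component: {13}
  component: {16, 18}
  component: {14, 15, 17}


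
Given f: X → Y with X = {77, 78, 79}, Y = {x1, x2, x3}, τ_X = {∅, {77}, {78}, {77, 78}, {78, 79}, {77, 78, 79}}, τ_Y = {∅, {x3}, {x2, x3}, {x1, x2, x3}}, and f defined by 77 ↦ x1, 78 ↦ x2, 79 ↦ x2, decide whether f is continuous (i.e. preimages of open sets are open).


f IS continuous.

Compute f^{-1}(U) for each U ∈ τ_Y:
  U = ∅: f^{-1}(U) = ∅ ∈ τ_X ✓.
  U = {x3}: f^{-1}(U) = ∅ ∈ τ_X ✓.
  U = {x2, x3}: f^{-1}(U) = {78, 79} ∈ τ_X ✓.
  U = {x1, x2, x3}: f^{-1}(U) = {77, 78, 79} ∈ τ_X ✓.
Every preimage lies in τ_X, so f IS continuous.


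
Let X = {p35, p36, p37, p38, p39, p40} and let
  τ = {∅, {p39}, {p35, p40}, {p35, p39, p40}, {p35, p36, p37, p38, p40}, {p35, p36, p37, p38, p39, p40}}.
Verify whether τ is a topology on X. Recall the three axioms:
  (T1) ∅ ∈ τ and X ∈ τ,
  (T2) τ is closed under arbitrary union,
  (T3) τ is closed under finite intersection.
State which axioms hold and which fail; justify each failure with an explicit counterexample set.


τ IS a topology on X.

Axiom (T1): ∅ ∈ τ? Yes; X ∈ τ? Yes.
Axiom (T2/T3): check pairwise unions and intersections of members of τ.
All pairwise intersections and unions checked — each lies in τ. Therefore τ satisfies (T1), (T2), (T3): it IS a topology on X.


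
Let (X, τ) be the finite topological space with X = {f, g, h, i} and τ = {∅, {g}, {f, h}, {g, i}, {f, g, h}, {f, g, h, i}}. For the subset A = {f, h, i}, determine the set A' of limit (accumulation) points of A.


A' = {f, h}

For each x ∈ X, list the open sets U ∈ τ with x ∈ U, then check whether U ∩ (A ∖ {x}) ≠ ∅ for every such U.
  x = f: opens ∋ x are {f, h}, {f, g, h}, {f, g, h, i}; each meets A ∖ {f}, so x IS a limit point.
  x = g: open {g} ∋ x has {g} ∩ (A ∖ {g}) = ∅, so x is NOT a limit point.
  x = h: opens ∋ x are {f, h}, {f, g, h}, {f, g, h, i}; each meets A ∖ {h}, so x IS a limit point.
  x = i: open {g, i} ∋ x has {g, i} ∩ (A ∖ {i}) = ∅, so x is NOT a limit point.
Collecting: A' = {f, h}.


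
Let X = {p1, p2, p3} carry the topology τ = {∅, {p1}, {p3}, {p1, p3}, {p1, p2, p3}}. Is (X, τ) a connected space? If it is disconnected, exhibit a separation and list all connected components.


(X, τ) is connected.

Find clopen sets (U ∈ τ with X ∖ U ∈ τ):
  U = ∅, X ∖ U = {p1, p2, p3} — both open, so U is clopen.
  U = {p1, p2, p3}, X ∖ U = ∅ — both open, so U is clopen.
Only trivial clopens (∅ and X) exist, so (X, τ) is connected.
Compute connected components by grouping points that agree on all clopens:
  component: {p1, p2, p3}


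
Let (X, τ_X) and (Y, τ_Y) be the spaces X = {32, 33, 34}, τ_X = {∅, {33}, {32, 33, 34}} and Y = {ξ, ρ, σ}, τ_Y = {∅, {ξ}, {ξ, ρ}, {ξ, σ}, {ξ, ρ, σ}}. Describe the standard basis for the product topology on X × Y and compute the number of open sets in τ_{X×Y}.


Basis B = {∅ × ∅, {33} × {ξ}, {33} × {ξ, ρ}, {33} × {ξ, σ}, {32, 33, 34} × {ξ}, {33} × {ξ, ρ, σ}, {32, 33, 34} × {ξ, ρ}, {32, 33, 34} × {ξ, σ}, {32, 33, 34} × {ξ, ρ, σ}}; |τ_{X×Y}| = 14.

Enumerate products U × V with U ∈ τ_X, V ∈ τ_Y (deduplicated):
  ∅ × ∅ = {} (∅)
  {33} × {ξ} = {(33,ξ)}
  {33} × {ξ, ρ} = {(33,ξ), (33,ρ)}
  {33} × {ξ, σ} = {(33,ξ), (33,σ)}
  {32, 33, 34} × {ξ} = {(32,ξ), (33,ξ), (34,ξ)}
  {33} × {ξ, ρ, σ} = {(33,ξ), (33,ρ), (33,σ)}
  {32, 33, 34} × {ξ, ρ} = {(32,ξ), (32,ρ), (33,ξ), (33,ρ), (34,ξ), (34,ρ)}
  {32, 33, 34} × {ξ, σ} = {(32,ξ), (32,σ), (33,ξ), (33,σ), (34,ξ), (34,σ)}
  {32, 33, 34} × {ξ, ρ, σ} = {(32,ξ), (32,ρ), (32,σ), (33,ξ), (33,ρ), (33,σ), (34,ξ), (34,ρ), (34,σ)}
These 9 distinct sets form the basis B.
Close under arbitrary unions to get τ_{X×Y}; counting gives |τ_{X×Y}| = 14.


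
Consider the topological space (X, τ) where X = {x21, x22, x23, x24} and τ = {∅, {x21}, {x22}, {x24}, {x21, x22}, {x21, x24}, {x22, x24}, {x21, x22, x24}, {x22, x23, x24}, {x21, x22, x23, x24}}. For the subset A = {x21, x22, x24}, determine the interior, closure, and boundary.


int(A) = {x21, x22, x24}, cl(A) = {x21, x22, x23, x24}, ∂A = {x23}.

Closed sets in (X, τ) are complements of opens:
  closed(X, τ) = {∅, {x21}, {x23}, {x21, x23}, {x22, x23}, {x23, x24}, {x21, x22, x23}, {x21, x23, x24}, {x22, x23, x24}, {x21, x22, x23, x24}}.
int(A) = ⋃ {U ∈ τ : U ⊆ A}. Opens contained in A: ∅, {x21}, {x22}, {x24}, {x21, x22}, {x21, x24}, {x22, x24}, {x21, x22, x24}.
Taking the union of these: int(A) = {x21, x22, x24}.
cl(A) = ⋂ {C closed : A ⊆ C}. Closed sets containing A: {x21, x22, x23, x24}.
Intersecting these: cl(A) = {x21, x22, x23, x24}.
∂A = cl(A) ∖ int(A) = {x21, x22, x23, x24} ∖ {x21, x22, x24} = {x23}.


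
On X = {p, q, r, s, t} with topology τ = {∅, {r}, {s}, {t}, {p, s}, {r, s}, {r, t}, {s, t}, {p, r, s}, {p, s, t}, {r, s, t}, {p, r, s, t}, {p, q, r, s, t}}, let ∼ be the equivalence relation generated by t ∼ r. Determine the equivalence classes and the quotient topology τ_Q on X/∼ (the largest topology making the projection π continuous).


X/∼ = {[p], [q], [r=t], [s]}; |τ_Q| = 7.

Equivalence classes: [p], [q], [r=t], [s].
Quotient map π: X → X/∼ sends p ↦ [p], q ↦ [q], r ↦ [r=t], s ↦ [s], t ↦ [r=t].
For each subset V ⊆ X/∼, compute π^{-1}(V) ⊆ X and check whether π^{-1}(V) ∈ τ. V is open in τ_Q iff π^{-1}(V) ∈ τ.
  V = {}: π^{-1}(V) = ∅ ∈ τ ✓.
  V = {[p]}: π^{-1}(V) = {p} ∉ τ ✗.
  V = {[q]}: π^{-1}(V) = {q} ∉ τ ✗.
  V = {[p], [q]}: π^{-1}(V) = {p, q} ∉ τ ✗.
  V = {[r=t]}: π^{-1}(V) = {r, t} ∈ τ ✓.
  V = {[p], [r=t]}: π^{-1}(V) = {p, r, t} ∉ τ ✗.
  V = {[q], [r=t]}: π^{-1}(V) = {q, r, t} ∉ τ ✗.
  V = {[p], [q], [r=t]}: π^{-1}(V) = {p, q, r, t} ∉ τ ✗.
  V = {[s]}: π^{-1}(V) = {s} ∈ τ ✓.
  V = {[p], [s]}: π^{-1}(V) = {p, s} ∈ τ ✓.
  V = {[q], [s]}: π^{-1}(V) = {q, s} ∉ τ ✗.
  V = {[p], [q], [s]}: π^{-1}(V) = {p, q, s} ∉ τ ✗.
  V = {[r=t], [s]}: π^{-1}(V) = {r, s, t} ∈ τ ✓.
  V = {[p], [r=t], [s]}: π^{-1}(V) = {p, r, s, t} ∈ τ ✓.
  V = {[q], [r=t], [s]}: π^{-1}(V) = {q, r, s, t} ∉ τ ✗.
  V = {[p], [q], [r=t], [s]}: π^{-1}(V) = {p, q, r, s, t} ∈ τ ✓.
Open sets in the quotient: τ_Q = {{}, {[r=t]}, {[s]}, {[p], [s]}, {[r=t], [s]}, {[p], [r=t], [s]}, {[p], [q], [r=t], [s]}} (7 elements).


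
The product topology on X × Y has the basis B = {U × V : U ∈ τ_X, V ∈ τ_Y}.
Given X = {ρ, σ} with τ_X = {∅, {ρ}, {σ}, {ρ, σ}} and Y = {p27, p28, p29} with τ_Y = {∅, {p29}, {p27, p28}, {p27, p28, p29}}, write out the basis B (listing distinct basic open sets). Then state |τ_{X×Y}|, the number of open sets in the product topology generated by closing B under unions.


Basis B = {∅ × ∅, {ρ} × {p29}, {σ} × {p29}, {ρ} × {p27, p28}, {ρ, σ} × {p29}, {σ} × {p27, p28}, {ρ} × {p27, p28, p29}, {σ} × {p27, p28, p29}, {ρ, σ} × {p27, p28}, {ρ, σ} × {p27, p28, p29}}; |τ_{X×Y}| = 16.

Enumerate products U × V with U ∈ τ_X, V ∈ τ_Y (deduplicated):
  ∅ × ∅ = {} (∅)
  {ρ} × {p29} = {(ρ,p29)}
  {σ} × {p29} = {(σ,p29)}
  {ρ} × {p27, p28} = {(ρ,p27), (ρ,p28)}
  {ρ, σ} × {p29} = {(ρ,p29), (σ,p29)}
  {σ} × {p27, p28} = {(σ,p27), (σ,p28)}
  {ρ} × {p27, p28, p29} = {(ρ,p27), (ρ,p28), (ρ,p29)}
  {σ} × {p27, p28, p29} = {(σ,p27), (σ,p28), (σ,p29)}
  {ρ, σ} × {p27, p28} = {(ρ,p27), (ρ,p28), (σ,p27), (σ,p28)}
  {ρ, σ} × {p27, p28, p29} = {(ρ,p27), (ρ,p28), (ρ,p29), (σ,p27), (σ,p28), (σ,p29)}
These 10 distinct sets form the basis B.
Close under arbitrary unions to get τ_{X×Y}; counting gives |τ_{X×Y}| = 16.


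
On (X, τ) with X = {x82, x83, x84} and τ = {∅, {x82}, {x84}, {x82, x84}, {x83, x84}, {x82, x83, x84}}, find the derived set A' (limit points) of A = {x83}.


A' = ∅

For each x ∈ X, list the open sets U ∈ τ with x ∈ U, then check whether U ∩ (A ∖ {x}) ≠ ∅ for every such U.
  x = x82: open {x82} ∋ x has {x82} ∩ (A ∖ {x82}) = ∅, so x is NOT a limit point.
  x = x83: open {x83, x84} ∋ x has {x83, x84} ∩ (A ∖ {x83}) = ∅, so x is NOT a limit point.
  x = x84: open {x84} ∋ x has {x84} ∩ (A ∖ {x84}) = ∅, so x is NOT a limit point.
Collecting: A' = ∅.


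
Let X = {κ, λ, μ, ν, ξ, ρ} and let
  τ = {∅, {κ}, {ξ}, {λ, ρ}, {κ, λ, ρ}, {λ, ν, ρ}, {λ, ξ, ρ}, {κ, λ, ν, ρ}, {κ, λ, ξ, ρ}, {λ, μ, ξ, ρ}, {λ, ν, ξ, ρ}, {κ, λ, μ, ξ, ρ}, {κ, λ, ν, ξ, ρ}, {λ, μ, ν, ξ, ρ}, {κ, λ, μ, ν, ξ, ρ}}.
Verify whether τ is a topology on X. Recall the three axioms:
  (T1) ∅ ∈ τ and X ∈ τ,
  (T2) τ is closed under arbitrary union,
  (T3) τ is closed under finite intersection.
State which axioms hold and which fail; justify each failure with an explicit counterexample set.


τ is NOT a topology on X.

Axiom (T1): ∅ ∈ τ? Yes; X ∈ τ? Yes.
Axiom (T2/T3): check pairwise unions and intersections of members of τ.
Counterexample for (T2): {κ} ∪ {ξ} = {κ, ξ} ∉ τ. Therefore τ is NOT a topology.


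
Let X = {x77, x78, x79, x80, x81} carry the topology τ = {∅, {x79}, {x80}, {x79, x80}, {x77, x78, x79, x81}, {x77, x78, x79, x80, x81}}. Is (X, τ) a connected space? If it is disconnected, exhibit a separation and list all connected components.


(X, τ) is disconnected; components = [{x80}, {x77, x78, x79, x81}].

Find clopen sets (U ∈ τ with X ∖ U ∈ τ):
  U = ∅, X ∖ U = {x77, x78, x79, x80, x81} — both open, so U is clopen.
  U = {x80}, X ∖ U = {x77, x78, x79, x81} — both open, so U is clopen.
  U = {x77, x78, x79, x81}, X ∖ U = {x80} — both open, so U is clopen.
  U = {x77, x78, x79, x80, x81}, X ∖ U = ∅ — both open, so U is clopen.
Nontrivial clopen(s) exist: e.g. {x77, x78, x79, x81}. So (X, τ) is disconnected.
Compute connected components by grouping points that agree on all clopens:
  component: {x80}
  component: {x77, x78, x79, x81}


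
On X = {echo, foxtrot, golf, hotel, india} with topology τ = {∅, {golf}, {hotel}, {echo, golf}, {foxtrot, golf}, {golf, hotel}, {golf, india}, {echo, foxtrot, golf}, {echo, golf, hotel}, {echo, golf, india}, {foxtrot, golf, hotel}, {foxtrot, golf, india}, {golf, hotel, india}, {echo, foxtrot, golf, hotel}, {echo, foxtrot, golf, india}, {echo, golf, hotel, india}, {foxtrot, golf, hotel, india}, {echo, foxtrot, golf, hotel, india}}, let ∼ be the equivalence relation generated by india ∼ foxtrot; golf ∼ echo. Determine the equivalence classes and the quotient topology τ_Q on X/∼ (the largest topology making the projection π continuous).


X/∼ = {[echo=golf], [foxtrot=india], [hotel]}; |τ_Q| = 6.

Equivalence classes: [echo=golf], [foxtrot=india], [hotel].
Quotient map π: X → X/∼ sends echo ↦ [echo=golf], foxtrot ↦ [foxtrot=india], golf ↦ [echo=golf], hotel ↦ [hotel], india ↦ [foxtrot=india].
For each subset V ⊆ X/∼, compute π^{-1}(V) ⊆ X and check whether π^{-1}(V) ∈ τ. V is open in τ_Q iff π^{-1}(V) ∈ τ.
  V = {}: π^{-1}(V) = ∅ ∈ τ ✓.
  V = {[echo=golf]}: π^{-1}(V) = {echo, golf} ∈ τ ✓.
  V = {[foxtrot=india]}: π^{-1}(V) = {foxtrot, india} ∉ τ ✗.
  V = {[echo=golf], [foxtrot=india]}: π^{-1}(V) = {echo, foxtrot, golf, india} ∈ τ ✓.
  V = {[hotel]}: π^{-1}(V) = {hotel} ∈ τ ✓.
  V = {[echo=golf], [hotel]}: π^{-1}(V) = {echo, golf, hotel} ∈ τ ✓.
  V = {[foxtrot=india], [hotel]}: π^{-1}(V) = {foxtrot, hotel, india} ∉ τ ✗.
  V = {[echo=golf], [foxtrot=india], [hotel]}: π^{-1}(V) = {echo, foxtrot, golf, hotel, india} ∈ τ ✓.
Open sets in the quotient: τ_Q = {{}, {[echo=golf]}, {[echo=golf], [foxtrot=india]}, {[hotel]}, {[echo=golf], [hotel]}, {[echo=golf], [foxtrot=india], [hotel]}} (6 elements).


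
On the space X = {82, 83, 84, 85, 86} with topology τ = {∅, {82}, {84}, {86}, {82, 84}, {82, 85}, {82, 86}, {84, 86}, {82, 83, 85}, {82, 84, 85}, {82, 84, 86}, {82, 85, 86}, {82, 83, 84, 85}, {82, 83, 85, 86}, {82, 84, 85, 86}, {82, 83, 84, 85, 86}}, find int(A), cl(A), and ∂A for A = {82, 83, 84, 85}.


int(A) = {82, 83, 84, 85}, cl(A) = {82, 83, 84, 85}, ∂A = ∅.

Closed sets in (X, τ) are complements of opens:
  closed(X, τ) = {∅, {83}, {84}, {86}, {83, 84}, {83, 85}, {83, 86}, {84, 86}, {82, 83, 85}, {83, 84, 85}, {83, 84, 86}, {83, 85, 86}, {82, 83, 84, 85}, {82, 83, 85, 86}, {83, 84, 85, 86}, {82, 83, 84, 85, 86}}.
int(A) = ⋃ {U ∈ τ : U ⊆ A}. Opens contained in A: ∅, {82}, {84}, {82, 84}, {82, 85}, {82, 83, 85}, {82, 84, 85}, {82, 83, 84, 85}.
Taking the union of these: int(A) = {82, 83, 84, 85}.
cl(A) = ⋂ {C closed : A ⊆ C}. Closed sets containing A: {82, 83, 84, 85}, {82, 83, 84, 85, 86}.
Intersecting these: cl(A) = {82, 83, 84, 85}.
∂A = cl(A) ∖ int(A) = {82, 83, 84, 85} ∖ {82, 83, 84, 85} = ∅.


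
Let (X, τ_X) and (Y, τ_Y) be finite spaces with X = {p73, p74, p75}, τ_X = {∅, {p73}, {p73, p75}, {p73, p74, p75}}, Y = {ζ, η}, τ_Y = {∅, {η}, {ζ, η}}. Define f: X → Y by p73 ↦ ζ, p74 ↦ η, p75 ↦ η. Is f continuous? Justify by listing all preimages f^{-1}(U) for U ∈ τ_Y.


f is NOT continuous.

Compute f^{-1}(U) for each U ∈ τ_Y:
  U = ∅: f^{-1}(U) = ∅ ∈ τ_X ✓.
  U = {η}: f^{-1}(U) = {p74, p75} ∉ τ_X ✗.
  U = {ζ, η}: f^{-1}(U) = {p73, p74, p75} ∈ τ_X ✓.
Found U = {η} with f^{-1}(U) = {p74, p75} not in τ_X. Therefore f is NOT continuous.


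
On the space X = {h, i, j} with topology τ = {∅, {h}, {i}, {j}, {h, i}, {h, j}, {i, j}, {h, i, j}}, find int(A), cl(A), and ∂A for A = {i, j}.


int(A) = {i, j}, cl(A) = {i, j}, ∂A = ∅.

Closed sets in (X, τ) are complements of opens:
  closed(X, τ) = {∅, {h}, {i}, {j}, {h, i}, {h, j}, {i, j}, {h, i, j}}.
int(A) = ⋃ {U ∈ τ : U ⊆ A}. Opens contained in A: ∅, {i}, {j}, {i, j}.
Taking the union of these: int(A) = {i, j}.
cl(A) = ⋂ {C closed : A ⊆ C}. Closed sets containing A: {i, j}, {h, i, j}.
Intersecting these: cl(A) = {i, j}.
∂A = cl(A) ∖ int(A) = {i, j} ∖ {i, j} = ∅.


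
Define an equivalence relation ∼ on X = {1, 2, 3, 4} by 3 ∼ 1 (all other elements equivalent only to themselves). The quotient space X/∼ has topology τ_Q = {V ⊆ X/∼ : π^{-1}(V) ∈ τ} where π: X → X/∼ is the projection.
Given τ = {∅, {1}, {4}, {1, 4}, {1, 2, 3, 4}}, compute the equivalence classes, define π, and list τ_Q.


X/∼ = {[1=3], [2], [4]}; |τ_Q| = 3.

Equivalence classes: [1=3], [2], [4].
Quotient map π: X → X/∼ sends 1 ↦ [1=3], 2 ↦ [2], 3 ↦ [1=3], 4 ↦ [4].
For each subset V ⊆ X/∼, compute π^{-1}(V) ⊆ X and check whether π^{-1}(V) ∈ τ. V is open in τ_Q iff π^{-1}(V) ∈ τ.
  V = {}: π^{-1}(V) = ∅ ∈ τ ✓.
  V = {[1=3]}: π^{-1}(V) = {1, 3} ∉ τ ✗.
  V = {[2]}: π^{-1}(V) = {2} ∉ τ ✗.
  V = {[1=3], [2]}: π^{-1}(V) = {1, 2, 3} ∉ τ ✗.
  V = {[4]}: π^{-1}(V) = {4} ∈ τ ✓.
  V = {[1=3], [4]}: π^{-1}(V) = {1, 3, 4} ∉ τ ✗.
  V = {[2], [4]}: π^{-1}(V) = {2, 4} ∉ τ ✗.
  V = {[1=3], [2], [4]}: π^{-1}(V) = {1, 2, 3, 4} ∈ τ ✓.
Open sets in the quotient: τ_Q = {{}, {[4]}, {[1=3], [2], [4]}} (3 elements).


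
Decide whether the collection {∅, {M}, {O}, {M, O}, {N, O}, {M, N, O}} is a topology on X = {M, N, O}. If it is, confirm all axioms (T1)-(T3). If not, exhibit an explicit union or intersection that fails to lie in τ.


τ IS a topology on X.

Axiom (T1): ∅ ∈ τ? Yes; X ∈ τ? Yes.
Axiom (T2/T3): check pairwise unions and intersections of members of τ.
All pairwise intersections and unions checked — each lies in τ. Therefore τ satisfies (T1), (T2), (T3): it IS a topology on X.


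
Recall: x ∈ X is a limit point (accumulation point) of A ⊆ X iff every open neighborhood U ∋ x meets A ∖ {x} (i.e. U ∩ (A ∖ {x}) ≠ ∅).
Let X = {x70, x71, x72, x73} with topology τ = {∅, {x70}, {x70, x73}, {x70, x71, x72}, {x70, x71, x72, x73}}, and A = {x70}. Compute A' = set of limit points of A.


A' = {x71, x72, x73}

For each x ∈ X, list the open sets U ∈ τ with x ∈ U, then check whether U ∩ (A ∖ {x}) ≠ ∅ for every such U.
  x = x70: open {x70} ∋ x has {x70} ∩ (A ∖ {x70}) = ∅, so x is NOT a limit point.
  x = x71: opens ∋ x are {x70, x71, x72}, {x70, x71, x72, x73}; each meets A ∖ {x71}, so x IS a limit point.
  x = x72: opens ∋ x are {x70, x71, x72}, {x70, x71, x72, x73}; each meets A ∖ {x72}, so x IS a limit point.
  x = x73: opens ∋ x are {x70, x73}, {x70, x71, x72, x73}; each meets A ∖ {x73}, so x IS a limit point.
Collecting: A' = {x71, x72, x73}.


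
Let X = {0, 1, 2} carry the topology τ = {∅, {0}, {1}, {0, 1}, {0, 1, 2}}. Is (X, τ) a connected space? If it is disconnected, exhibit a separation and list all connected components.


(X, τ) is connected.

Find clopen sets (U ∈ τ with X ∖ U ∈ τ):
  U = ∅, X ∖ U = {0, 1, 2} — both open, so U is clopen.
  U = {0, 1, 2}, X ∖ U = ∅ — both open, so U is clopen.
Only trivial clopens (∅ and X) exist, so (X, τ) is connected.
Compute connected components by grouping points that agree on all clopens:
  component: {0, 1, 2}


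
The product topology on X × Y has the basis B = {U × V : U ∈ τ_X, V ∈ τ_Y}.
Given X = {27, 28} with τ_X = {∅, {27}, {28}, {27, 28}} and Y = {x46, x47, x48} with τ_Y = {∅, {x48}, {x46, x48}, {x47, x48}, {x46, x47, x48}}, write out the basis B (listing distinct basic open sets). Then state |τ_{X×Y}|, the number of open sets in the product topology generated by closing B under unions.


Basis B = {∅ × ∅, {27} × {x48}, {28} × {x48}, {27} × {x46, x48}, {27} × {x47, x48}, {27, 28} × {x48}, {28} × {x46, x48}, {28} × {x47, x48}, {27} × {x46, x47, x48}, {28} × {x46, x47, x48}, {27, 28} × {x46, x48}, {27, 28} × {x47, x48}, {27, 28} × {x46, x47, x48}}; |τ_{X×Y}| = 25.

Enumerate products U × V with U ∈ τ_X, V ∈ τ_Y (deduplicated):
  ∅ × ∅ = {} (∅)
  {27} × {x48} = {(27,x48)}
  {28} × {x48} = {(28,x48)}
  {27} × {x46, x48} = {(27,x46), (27,x48)}
  {27} × {x47, x48} = {(27,x47), (27,x48)}
  {27, 28} × {x48} = {(27,x48), (28,x48)}
  {28} × {x46, x48} = {(28,x46), (28,x48)}
  {28} × {x47, x48} = {(28,x47), (28,x48)}
  {27} × {x46, x47, x48} = {(27,x46), (27,x47), (27,x48)}
  {28} × {x46, x47, x48} = {(28,x46), (28,x47), (28,x48)}
  {27, 28} × {x46, x48} = {(27,x46), (27,x48), (28,x46), (28,x48)}
  {27, 28} × {x47, x48} = {(27,x47), (27,x48), (28,x47), (28,x48)}
  {27, 28} × {x46, x47, x48} = {(27,x46), (27,x47), (27,x48), (28,x46), (28,x47), (28,x48)}
These 13 distinct sets form the basis B.
Close under arbitrary unions to get τ_{X×Y}; counting gives |τ_{X×Y}| = 25.


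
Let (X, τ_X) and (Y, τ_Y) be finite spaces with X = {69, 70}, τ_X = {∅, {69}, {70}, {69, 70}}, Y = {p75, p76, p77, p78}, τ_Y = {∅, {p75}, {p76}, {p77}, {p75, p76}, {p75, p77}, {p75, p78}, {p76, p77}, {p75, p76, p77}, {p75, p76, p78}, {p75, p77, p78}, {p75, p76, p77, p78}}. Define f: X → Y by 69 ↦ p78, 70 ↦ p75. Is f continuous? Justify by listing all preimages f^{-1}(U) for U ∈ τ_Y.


f IS continuous.

Compute f^{-1}(U) for each U ∈ τ_Y:
  U = ∅: f^{-1}(U) = ∅ ∈ τ_X ✓.
  U = {p75}: f^{-1}(U) = {70} ∈ τ_X ✓.
  U = {p76}: f^{-1}(U) = ∅ ∈ τ_X ✓.
  U = {p77}: f^{-1}(U) = ∅ ∈ τ_X ✓.
  U = {p75, p76}: f^{-1}(U) = {70} ∈ τ_X ✓.
  U = {p75, p77}: f^{-1}(U) = {70} ∈ τ_X ✓.
  U = {p75, p78}: f^{-1}(U) = {69, 70} ∈ τ_X ✓.
  U = {p76, p77}: f^{-1}(U) = ∅ ∈ τ_X ✓.
  U = {p75, p76, p77}: f^{-1}(U) = {70} ∈ τ_X ✓.
  U = {p75, p76, p78}: f^{-1}(U) = {69, 70} ∈ τ_X ✓.
  U = {p75, p77, p78}: f^{-1}(U) = {69, 70} ∈ τ_X ✓.
  U = {p75, p76, p77, p78}: f^{-1}(U) = {69, 70} ∈ τ_X ✓.
Every preimage lies in τ_X, so f IS continuous.


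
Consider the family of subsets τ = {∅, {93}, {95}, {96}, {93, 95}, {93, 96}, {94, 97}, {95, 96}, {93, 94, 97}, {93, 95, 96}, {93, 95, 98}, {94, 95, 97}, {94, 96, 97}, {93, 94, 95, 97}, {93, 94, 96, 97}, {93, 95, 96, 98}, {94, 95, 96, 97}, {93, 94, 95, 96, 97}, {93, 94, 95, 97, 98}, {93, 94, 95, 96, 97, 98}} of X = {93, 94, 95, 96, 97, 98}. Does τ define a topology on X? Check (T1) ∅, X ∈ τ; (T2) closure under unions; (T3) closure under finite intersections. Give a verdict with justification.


τ IS a topology on X.

Axiom (T1): ∅ ∈ τ? Yes; X ∈ τ? Yes.
Axiom (T2/T3): check pairwise unions and intersections of members of τ.
All pairwise intersections and unions checked — each lies in τ. Therefore τ satisfies (T1), (T2), (T3): it IS a topology on X.


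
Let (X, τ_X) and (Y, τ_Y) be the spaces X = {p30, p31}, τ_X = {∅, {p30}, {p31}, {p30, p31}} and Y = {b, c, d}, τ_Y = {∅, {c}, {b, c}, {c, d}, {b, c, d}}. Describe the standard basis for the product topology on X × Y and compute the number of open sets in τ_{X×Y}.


Basis B = {∅ × ∅, {p30} × {c}, {p31} × {c}, {p30} × {b, c}, {p30} × {c, d}, {p30, p31} × {c}, {p31} × {b, c}, {p31} × {c, d}, {p30} × {b, c, d}, {p31} × {b, c, d}, {p30, p31} × {b, c}, {p30, p31} × {c, d}, {p30, p31} × {b, c, d}}; |τ_{X×Y}| = 25.

Enumerate products U × V with U ∈ τ_X, V ∈ τ_Y (deduplicated):
  ∅ × ∅ = {} (∅)
  {p30} × {c} = {(p30,c)}
  {p31} × {c} = {(p31,c)}
  {p30} × {b, c} = {(p30,b), (p30,c)}
  {p30} × {c, d} = {(p30,c), (p30,d)}
  {p30, p31} × {c} = {(p30,c), (p31,c)}
  {p31} × {b, c} = {(p31,b), (p31,c)}
  {p31} × {c, d} = {(p31,c), (p31,d)}
  {p30} × {b, c, d} = {(p30,b), (p30,c), (p30,d)}
  {p31} × {b, c, d} = {(p31,b), (p31,c), (p31,d)}
  {p30, p31} × {b, c} = {(p30,b), (p30,c), (p31,b), (p31,c)}
  {p30, p31} × {c, d} = {(p30,c), (p30,d), (p31,c), (p31,d)}
  {p30, p31} × {b, c, d} = {(p30,b), (p30,c), (p30,d), (p31,b), (p31,c), (p31,d)}
These 13 distinct sets form the basis B.
Close under arbitrary unions to get τ_{X×Y}; counting gives |τ_{X×Y}| = 25.


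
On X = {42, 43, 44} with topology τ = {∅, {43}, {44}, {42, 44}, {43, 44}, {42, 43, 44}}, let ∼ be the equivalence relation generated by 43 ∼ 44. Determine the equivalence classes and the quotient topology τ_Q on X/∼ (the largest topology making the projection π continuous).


X/∼ = {[42], [43=44]}; |τ_Q| = 3.

Equivalence classes: [42], [43=44].
Quotient map π: X → X/∼ sends 42 ↦ [42], 43 ↦ [43=44], 44 ↦ [43=44].
For each subset V ⊆ X/∼, compute π^{-1}(V) ⊆ X and check whether π^{-1}(V) ∈ τ. V is open in τ_Q iff π^{-1}(V) ∈ τ.
  V = {}: π^{-1}(V) = ∅ ∈ τ ✓.
  V = {[42]}: π^{-1}(V) = {42} ∉ τ ✗.
  V = {[43=44]}: π^{-1}(V) = {43, 44} ∈ τ ✓.
  V = {[42], [43=44]}: π^{-1}(V) = {42, 43, 44} ∈ τ ✓.
Open sets in the quotient: τ_Q = {{}, {[43=44]}, {[42], [43=44]}} (3 elements).


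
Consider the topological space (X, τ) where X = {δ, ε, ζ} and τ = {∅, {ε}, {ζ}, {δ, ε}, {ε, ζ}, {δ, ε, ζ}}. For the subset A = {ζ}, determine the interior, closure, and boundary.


int(A) = {ζ}, cl(A) = {ζ}, ∂A = ∅.

Closed sets in (X, τ) are complements of opens:
  closed(X, τ) = {∅, {δ}, {ζ}, {δ, ε}, {δ, ζ}, {δ, ε, ζ}}.
int(A) = ⋃ {U ∈ τ : U ⊆ A}. Opens contained in A: ∅, {ζ}.
Taking the union of these: int(A) = {ζ}.
cl(A) = ⋂ {C closed : A ⊆ C}. Closed sets containing A: {ζ}, {δ, ζ}, {δ, ε, ζ}.
Intersecting these: cl(A) = {ζ}.
∂A = cl(A) ∖ int(A) = {ζ} ∖ {ζ} = ∅.


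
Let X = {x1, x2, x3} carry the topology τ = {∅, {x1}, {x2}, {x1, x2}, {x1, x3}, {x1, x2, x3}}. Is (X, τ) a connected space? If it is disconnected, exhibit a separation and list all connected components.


(X, τ) is disconnected; components = [{x2}, {x1, x3}].

Find clopen sets (U ∈ τ with X ∖ U ∈ τ):
  U = ∅, X ∖ U = {x1, x2, x3} — both open, so U is clopen.
  U = {x2}, X ∖ U = {x1, x3} — both open, so U is clopen.
  U = {x1, x3}, X ∖ U = {x2} — both open, so U is clopen.
  U = {x1, x2, x3}, X ∖ U = ∅ — both open, so U is clopen.
Nontrivial clopen(s) exist: e.g. {x2}. So (X, τ) is disconnected.
Compute connected components by grouping points that agree on all clopens:
  component: {x2}
  component: {x1, x3}


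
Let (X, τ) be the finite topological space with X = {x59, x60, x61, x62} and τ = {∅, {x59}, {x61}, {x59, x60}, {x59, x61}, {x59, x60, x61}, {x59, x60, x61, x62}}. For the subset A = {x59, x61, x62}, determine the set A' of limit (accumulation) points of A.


A' = {x60, x62}

For each x ∈ X, list the open sets U ∈ τ with x ∈ U, then check whether U ∩ (A ∖ {x}) ≠ ∅ for every such U.
  x = x59: open {x59} ∋ x has {x59} ∩ (A ∖ {x59}) = ∅, so x is NOT a limit point.
  x = x60: opens ∋ x are {x59, x60}, {x59, x60, x61}, {x59, x60, x61, x62}; each meets A ∖ {x60}, so x IS a limit point.
  x = x61: open {x61} ∋ x has {x61} ∩ (A ∖ {x61}) = ∅, so x is NOT a limit point.
  x = x62: opens ∋ x are {x59, x60, x61, x62}; each meets A ∖ {x62}, so x IS a limit point.
Collecting: A' = {x60, x62}.


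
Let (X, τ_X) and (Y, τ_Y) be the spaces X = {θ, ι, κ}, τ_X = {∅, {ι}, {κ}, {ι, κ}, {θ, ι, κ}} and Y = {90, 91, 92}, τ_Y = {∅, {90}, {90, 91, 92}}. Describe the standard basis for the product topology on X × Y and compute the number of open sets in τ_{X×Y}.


Basis B = {∅ × ∅, {ι} × {90}, {κ} × {90}, {ι, κ} × {90}, {θ, ι, κ} × {90}, {ι} × {90, 91, 92}, {κ} × {90, 91, 92}, {ι, κ} × {90, 91, 92}, {θ, ι, κ} × {90, 91, 92}}; |τ_{X×Y}| = 14.

Enumerate products U × V with U ∈ τ_X, V ∈ τ_Y (deduplicated):
  ∅ × ∅ = {} (∅)
  {ι} × {90} = {(ι,90)}
  {κ} × {90} = {(κ,90)}
  {ι, κ} × {90} = {(ι,90), (κ,90)}
  {θ, ι, κ} × {90} = {(θ,90), (ι,90), (κ,90)}
  {ι} × {90, 91, 92} = {(ι,90), (ι,91), (ι,92)}
  {κ} × {90, 91, 92} = {(κ,90), (κ,91), (κ,92)}
  {ι, κ} × {90, 91, 92} = {(ι,90), (ι,91), (ι,92), (κ,90), (κ,91), (κ,92)}
  {θ, ι, κ} × {90, 91, 92} = {(θ,90), (θ,91), (θ,92), (ι,90), (ι,91), (ι,92), (κ,90), (κ,91), (κ,92)}
These 9 distinct sets form the basis B.
Close under arbitrary unions to get τ_{X×Y}; counting gives |τ_{X×Y}| = 14.


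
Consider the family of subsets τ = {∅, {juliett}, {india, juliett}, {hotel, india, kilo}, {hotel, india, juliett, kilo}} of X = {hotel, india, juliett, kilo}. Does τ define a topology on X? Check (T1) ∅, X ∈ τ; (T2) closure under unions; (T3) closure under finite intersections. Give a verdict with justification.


τ is NOT a topology on X.

Axiom (T1): ∅ ∈ τ? Yes; X ∈ τ? Yes.
Axiom (T2/T3): check pairwise unions and intersections of members of τ.
Counterexample for (T3): {india, juliett} ∩ {hotel, india, kilo} = {india} ∉ τ. Therefore τ is NOT a topology.


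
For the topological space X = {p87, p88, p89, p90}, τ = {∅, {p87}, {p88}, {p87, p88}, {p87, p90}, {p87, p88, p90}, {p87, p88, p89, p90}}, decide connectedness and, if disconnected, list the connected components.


(X, τ) is connected.

Find clopen sets (U ∈ τ with X ∖ U ∈ τ):
  U = ∅, X ∖ U = {p87, p88, p89, p90} — both open, so U is clopen.
  U = {p87, p88, p89, p90}, X ∖ U = ∅ — both open, so U is clopen.
Only trivial clopens (∅ and X) exist, so (X, τ) is connected.
Compute connected components by grouping points that agree on all clopens:
  component: {p87, p88, p89, p90}


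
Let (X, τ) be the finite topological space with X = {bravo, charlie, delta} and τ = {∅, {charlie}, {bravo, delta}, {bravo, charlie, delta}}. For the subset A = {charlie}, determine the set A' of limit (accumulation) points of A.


A' = ∅

For each x ∈ X, list the open sets U ∈ τ with x ∈ U, then check whether U ∩ (A ∖ {x}) ≠ ∅ for every such U.
  x = bravo: open {bravo, delta} ∋ x has {bravo, delta} ∩ (A ∖ {bravo}) = ∅, so x is NOT a limit point.
  x = charlie: open {charlie} ∋ x has {charlie} ∩ (A ∖ {charlie}) = ∅, so x is NOT a limit point.
  x = delta: open {bravo, delta} ∋ x has {bravo, delta} ∩ (A ∖ {delta}) = ∅, so x is NOT a limit point.
Collecting: A' = ∅.


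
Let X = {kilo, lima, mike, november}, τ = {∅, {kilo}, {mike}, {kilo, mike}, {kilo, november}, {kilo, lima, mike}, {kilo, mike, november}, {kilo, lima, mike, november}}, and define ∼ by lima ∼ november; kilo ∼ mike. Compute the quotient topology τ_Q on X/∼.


X/∼ = {[kilo=mike], [lima=november]}; |τ_Q| = 3.

Equivalence classes: [kilo=mike], [lima=november].
Quotient map π: X → X/∼ sends kilo ↦ [kilo=mike], lima ↦ [lima=november], mike ↦ [kilo=mike], november ↦ [lima=november].
For each subset V ⊆ X/∼, compute π^{-1}(V) ⊆ X and check whether π^{-1}(V) ∈ τ. V is open in τ_Q iff π^{-1}(V) ∈ τ.
  V = {}: π^{-1}(V) = ∅ ∈ τ ✓.
  V = {[kilo=mike]}: π^{-1}(V) = {kilo, mike} ∈ τ ✓.
  V = {[lima=november]}: π^{-1}(V) = {lima, november} ∉ τ ✗.
  V = {[kilo=mike], [lima=november]}: π^{-1}(V) = {kilo, lima, mike, november} ∈ τ ✓.
Open sets in the quotient: τ_Q = {{}, {[kilo=mike]}, {[kilo=mike], [lima=november]}} (3 elements).


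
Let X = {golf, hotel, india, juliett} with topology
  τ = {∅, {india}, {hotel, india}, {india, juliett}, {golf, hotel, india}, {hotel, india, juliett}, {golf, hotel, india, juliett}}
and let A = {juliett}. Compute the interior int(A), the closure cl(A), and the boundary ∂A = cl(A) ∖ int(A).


int(A) = ∅, cl(A) = {juliett}, ∂A = {juliett}.

Closed sets in (X, τ) are complements of opens:
  closed(X, τ) = {∅, {golf}, {juliett}, {golf, hotel}, {golf, juliett}, {golf, hotel, juliett}, {golf, hotel, india, juliett}}.
int(A) = ⋃ {U ∈ τ : U ⊆ A}. Opens contained in A: ∅.
Taking the union of these: int(A) = ∅.
cl(A) = ⋂ {C closed : A ⊆ C}. Closed sets containing A: {juliett}, {golf, juliett}, {golf, hotel, juliett}, {golf, hotel, india, juliett}.
Intersecting these: cl(A) = {juliett}.
∂A = cl(A) ∖ int(A) = {juliett} ∖ ∅ = {juliett}.


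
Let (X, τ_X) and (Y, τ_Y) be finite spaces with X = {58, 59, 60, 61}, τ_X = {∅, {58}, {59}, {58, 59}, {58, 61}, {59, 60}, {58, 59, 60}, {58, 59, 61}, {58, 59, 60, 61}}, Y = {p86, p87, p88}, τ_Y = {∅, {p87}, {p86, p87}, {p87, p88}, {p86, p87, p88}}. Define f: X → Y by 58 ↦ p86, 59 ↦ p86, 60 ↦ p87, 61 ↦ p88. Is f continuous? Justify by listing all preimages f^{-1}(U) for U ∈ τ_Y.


f is NOT continuous.

Compute f^{-1}(U) for each U ∈ τ_Y:
  U = ∅: f^{-1}(U) = ∅ ∈ τ_X ✓.
  U = {p87}: f^{-1}(U) = {60} ∉ τ_X ✗.
  U = {p86, p87}: f^{-1}(U) = {58, 59, 60} ∈ τ_X ✓.
  U = {p87, p88}: f^{-1}(U) = {60, 61} ∉ τ_X ✗.
  U = {p86, p87, p88}: f^{-1}(U) = {58, 59, 60, 61} ∈ τ_X ✓.
Found U = {p87} with f^{-1}(U) = {60} not in τ_X. Therefore f is NOT continuous.


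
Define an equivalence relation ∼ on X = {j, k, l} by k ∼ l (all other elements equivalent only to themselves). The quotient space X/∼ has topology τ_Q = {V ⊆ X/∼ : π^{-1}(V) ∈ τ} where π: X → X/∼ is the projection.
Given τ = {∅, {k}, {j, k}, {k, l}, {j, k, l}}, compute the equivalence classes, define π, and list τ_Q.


X/∼ = {[j], [k=l]}; |τ_Q| = 3.

Equivalence classes: [j], [k=l].
Quotient map π: X → X/∼ sends j ↦ [j], k ↦ [k=l], l ↦ [k=l].
For each subset V ⊆ X/∼, compute π^{-1}(V) ⊆ X and check whether π^{-1}(V) ∈ τ. V is open in τ_Q iff π^{-1}(V) ∈ τ.
  V = {}: π^{-1}(V) = ∅ ∈ τ ✓.
  V = {[j]}: π^{-1}(V) = {j} ∉ τ ✗.
  V = {[k=l]}: π^{-1}(V) = {k, l} ∈ τ ✓.
  V = {[j], [k=l]}: π^{-1}(V) = {j, k, l} ∈ τ ✓.
Open sets in the quotient: τ_Q = {{}, {[k=l]}, {[j], [k=l]}} (3 elements).


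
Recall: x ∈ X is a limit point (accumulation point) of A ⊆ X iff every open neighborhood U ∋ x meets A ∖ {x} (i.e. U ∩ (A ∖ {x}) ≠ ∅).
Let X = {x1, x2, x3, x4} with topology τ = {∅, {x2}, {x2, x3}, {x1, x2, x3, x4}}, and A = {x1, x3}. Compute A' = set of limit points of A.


A' = {x1, x4}

For each x ∈ X, list the open sets U ∈ τ with x ∈ U, then check whether U ∩ (A ∖ {x}) ≠ ∅ for every such U.
  x = x1: opens ∋ x are {x1, x2, x3, x4}; each meets A ∖ {x1}, so x IS a limit point.
  x = x2: open {x2} ∋ x has {x2} ∩ (A ∖ {x2}) = ∅, so x is NOT a limit point.
  x = x3: open {x2, x3} ∋ x has {x2, x3} ∩ (A ∖ {x3}) = ∅, so x is NOT a limit point.
  x = x4: opens ∋ x are {x1, x2, x3, x4}; each meets A ∖ {x4}, so x IS a limit point.
Collecting: A' = {x1, x4}.


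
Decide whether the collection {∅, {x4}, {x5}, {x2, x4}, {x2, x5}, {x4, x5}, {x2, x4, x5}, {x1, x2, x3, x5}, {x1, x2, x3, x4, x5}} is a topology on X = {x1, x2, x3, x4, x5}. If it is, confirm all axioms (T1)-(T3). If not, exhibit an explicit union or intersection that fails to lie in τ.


τ is NOT a topology on X.

Axiom (T1): ∅ ∈ τ? Yes; X ∈ τ? Yes.
Axiom (T2/T3): check pairwise unions and intersections of members of τ.
Counterexample for (T3): {x2, x4} ∩ {x2, x5} = {x2} ∉ τ. Therefore τ is NOT a topology.


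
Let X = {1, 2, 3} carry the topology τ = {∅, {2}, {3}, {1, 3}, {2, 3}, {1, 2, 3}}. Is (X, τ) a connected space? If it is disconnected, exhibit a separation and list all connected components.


(X, τ) is disconnected; components = [{2}, {1, 3}].

Find clopen sets (U ∈ τ with X ∖ U ∈ τ):
  U = ∅, X ∖ U = {1, 2, 3} — both open, so U is clopen.
  U = {2}, X ∖ U = {1, 3} — both open, so U is clopen.
  U = {1, 3}, X ∖ U = {2} — both open, so U is clopen.
  U = {1, 2, 3}, X ∖ U = ∅ — both open, so U is clopen.
Nontrivial clopen(s) exist: e.g. {2}. So (X, τ) is disconnected.
Compute connected components by grouping points that agree on all clopens:
  component: {2}
  component: {1, 3}


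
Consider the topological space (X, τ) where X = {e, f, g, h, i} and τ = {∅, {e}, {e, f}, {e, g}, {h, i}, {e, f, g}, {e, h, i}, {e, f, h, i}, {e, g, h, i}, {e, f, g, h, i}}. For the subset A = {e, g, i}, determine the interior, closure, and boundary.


int(A) = {e, g}, cl(A) = {e, f, g, h, i}, ∂A = {f, h, i}.

Closed sets in (X, τ) are complements of opens:
  closed(X, τ) = {∅, {f}, {g}, {f, g}, {h, i}, {e, f, g}, {f, h, i}, {g, h, i}, {f, g, h, i}, {e, f, g, h, i}}.
int(A) = ⋃ {U ∈ τ : U ⊆ A}. Opens contained in A: ∅, {e}, {e, g}.
Taking the union of these: int(A) = {e, g}.
cl(A) = ⋂ {C closed : A ⊆ C}. Closed sets containing A: {e, f, g, h, i}.
Intersecting these: cl(A) = {e, f, g, h, i}.
∂A = cl(A) ∖ int(A) = {e, f, g, h, i} ∖ {e, g} = {f, h, i}.


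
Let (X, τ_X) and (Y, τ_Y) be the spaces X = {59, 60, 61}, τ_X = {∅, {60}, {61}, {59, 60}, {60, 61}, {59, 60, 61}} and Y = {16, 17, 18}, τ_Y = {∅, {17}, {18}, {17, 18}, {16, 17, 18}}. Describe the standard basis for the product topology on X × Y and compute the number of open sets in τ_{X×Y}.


Basis B = {∅ × ∅, {60} × {17}, {60} × {18}, {61} × {17}, {61} × {18}, {59, 60} × {17}, {59, 60} × {18}, {60} × {17, 18}, {60, 61} × {17}, {60, 61} × {18}, {61} × {17, 18}, {59, 60, 61} × {17}, {59, 60, 61} × {18}, {60} × {16, 17, 18}, {61} × {16, 17, 18}, {59, 60} × {17, 18}, {60, 61} × {17, 18}, {59, 60} × {16, 17, 18}, {59, 60, 61} × {17, 18}, {60, 61} × {16, 17, 18}, {59, 60, 61} × {16, 17, 18}}; |τ_{X×Y}| = 70.

Enumerate products U × V with U ∈ τ_X, V ∈ τ_Y (deduplicated):
  ∅ × ∅ = {} (∅)
  {60} × {17} = {(60,17)}
  {60} × {18} = {(60,18)}
  {61} × {17} = {(61,17)}
  {61} × {18} = {(61,18)}
  {59, 60} × {17} = {(59,17), (60,17)}
  {59, 60} × {18} = {(59,18), (60,18)}
  {60} × {17, 18} = {(60,17), (60,18)}
  {60, 61} × {17} = {(60,17), (61,17)}
  {60, 61} × {18} = {(60,18), (61,18)}
  {61} × {17, 18} = {(61,17), (61,18)}
  {59, 60, 61} × {17} = {(59,17), (60,17), (61,17)}
  {59, 60, 61} × {18} = {(59,18), (60,18), (61,18)}
  {60} × {16, 17, 18} = {(60,16), (60,17), (60,18)}
  {61} × {16, 17, 18} = {(61,16), (61,17), (61,18)}
  {59, 60} × {17, 18} = {(59,17), (59,18), (60,17), (60,18)}
  {60, 61} × {17, 18} = {(60,17), (60,18), (61,17), (61,18)}
  {59, 60} × {16, 17, 18} = {(59,16), (59,17), (59,18), (60,16), (60,17), (60,18)}
  {59, 60, 61} × {17, 18} = {(59,17), (59,18), (60,17), (60,18), (61,17), (61,18)}
  {60, 61} × {16, 17, 18} = {(60,16), (60,17), (60,18), (61,16), (61,17), (61,18)}
  {59, 60, 61} × {16, 17, 18} = {(59,16), (59,17), (59,18), (60,16), (60,17), (60,18), (61,16), (61,17), (61,18)}
These 21 distinct sets form the basis B.
Close under arbitrary unions to get τ_{X×Y}; counting gives |τ_{X×Y}| = 70.


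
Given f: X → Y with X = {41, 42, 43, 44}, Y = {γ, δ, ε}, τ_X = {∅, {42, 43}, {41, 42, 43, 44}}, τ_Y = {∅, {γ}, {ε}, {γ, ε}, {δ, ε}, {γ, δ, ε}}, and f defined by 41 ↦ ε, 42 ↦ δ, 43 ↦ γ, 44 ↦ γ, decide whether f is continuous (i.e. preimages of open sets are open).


f is NOT continuous.

Compute f^{-1}(U) for each U ∈ τ_Y:
  U = ∅: f^{-1}(U) = ∅ ∈ τ_X ✓.
  U = {γ}: f^{-1}(U) = {43, 44} ∉ τ_X ✗.
  U = {ε}: f^{-1}(U) = {41} ∉ τ_X ✗.
  U = {γ, ε}: f^{-1}(U) = {41, 43, 44} ∉ τ_X ✗.
  U = {δ, ε}: f^{-1}(U) = {41, 42} ∉ τ_X ✗.
  U = {γ, δ, ε}: f^{-1}(U) = {41, 42, 43, 44} ∈ τ_X ✓.
Found U = {γ} with f^{-1}(U) = {43, 44} not in τ_X. Therefore f is NOT continuous.


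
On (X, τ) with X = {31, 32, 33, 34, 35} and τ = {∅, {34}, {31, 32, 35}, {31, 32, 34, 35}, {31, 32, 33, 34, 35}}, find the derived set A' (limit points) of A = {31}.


A' = {32, 33, 35}

For each x ∈ X, list the open sets U ∈ τ with x ∈ U, then check whether U ∩ (A ∖ {x}) ≠ ∅ for every such U.
  x = 31: open {31, 32, 35} ∋ x has {31, 32, 35} ∩ (A ∖ {31}) = ∅, so x is NOT a limit point.
  x = 32: opens ∋ x are {31, 32, 35}, {31, 32, 34, 35}, {31, 32, 33, 34, 35}; each meets A ∖ {32}, so x IS a limit point.
  x = 33: opens ∋ x are {31, 32, 33, 34, 35}; each meets A ∖ {33}, so x IS a limit point.
  x = 34: open {34} ∋ x has {34} ∩ (A ∖ {34}) = ∅, so x is NOT a limit point.
  x = 35: opens ∋ x are {31, 32, 35}, {31, 32, 34, 35}, {31, 32, 33, 34, 35}; each meets A ∖ {35}, so x IS a limit point.
Collecting: A' = {32, 33, 35}.


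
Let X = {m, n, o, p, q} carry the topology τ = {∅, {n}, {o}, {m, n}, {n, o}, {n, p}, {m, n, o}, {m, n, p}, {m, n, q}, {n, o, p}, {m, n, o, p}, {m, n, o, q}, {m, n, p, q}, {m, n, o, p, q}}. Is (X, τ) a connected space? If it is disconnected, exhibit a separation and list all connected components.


(X, τ) is disconnected; components = [{o}, {m, n, p, q}].

Find clopen sets (U ∈ τ with X ∖ U ∈ τ):
  U = ∅, X ∖ U = {m, n, o, p, q} — both open, so U is clopen.
  U = {o}, X ∖ U = {m, n, p, q} — both open, so U is clopen.
  U = {m, n, p, q}, X ∖ U = {o} — both open, so U is clopen.
  U = {m, n, o, p, q}, X ∖ U = ∅ — both open, so U is clopen.
Nontrivial clopen(s) exist: e.g. {m, n, p, q}. So (X, τ) is disconnected.
Compute connected components by grouping points that agree on all clopens:
  component: {o}
  component: {m, n, p, q}
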